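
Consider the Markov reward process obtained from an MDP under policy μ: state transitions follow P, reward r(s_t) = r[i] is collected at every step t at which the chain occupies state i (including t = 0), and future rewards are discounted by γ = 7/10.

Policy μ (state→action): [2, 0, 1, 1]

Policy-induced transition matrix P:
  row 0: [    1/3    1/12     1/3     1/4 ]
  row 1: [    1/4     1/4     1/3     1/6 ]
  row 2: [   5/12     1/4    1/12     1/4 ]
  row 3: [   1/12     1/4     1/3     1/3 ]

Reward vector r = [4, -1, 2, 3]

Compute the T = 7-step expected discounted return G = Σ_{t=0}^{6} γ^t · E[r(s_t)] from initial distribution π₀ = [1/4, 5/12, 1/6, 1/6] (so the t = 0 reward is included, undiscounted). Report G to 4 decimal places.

G = 5.9039

t=0: π = [0.2500, 0.4167, 0.1667, 0.1667], E[r] = 1.4167, γ^t·E[r] = 1.416667, running G = 1.416667
t=1: π = [0.2708, 0.2083, 0.2917, 0.2292], E[r] = 2.1458, γ^t·E[r] = 1.502083, running G = 2.918750
t=2: π = [0.2830, 0.2049, 0.2604, 0.2517], E[r] = 2.2031, γ^t·E[r] = 1.079531, running G = 3.998281
t=3: π = [0.2750, 0.2028, 0.2682, 0.2539], E[r] = 2.1955, γ^t·E[r] = 0.753042, running G = 4.751323
t=4: π = [0.2753, 0.2042, 0.2663, 0.2543], E[r] = 2.1924, γ^t·E[r] = 0.526391, running G = 5.277714
t=5: π = [0.2749, 0.2041, 0.2668, 0.2542], E[r] = 2.1917, γ^t·E[r] = 0.368362, running G = 5.646076
t=6: π = [0.2750, 0.2042, 0.2666, 0.2542], E[r] = 2.1917, γ^t·E[r] = 0.257847, running G = 5.903924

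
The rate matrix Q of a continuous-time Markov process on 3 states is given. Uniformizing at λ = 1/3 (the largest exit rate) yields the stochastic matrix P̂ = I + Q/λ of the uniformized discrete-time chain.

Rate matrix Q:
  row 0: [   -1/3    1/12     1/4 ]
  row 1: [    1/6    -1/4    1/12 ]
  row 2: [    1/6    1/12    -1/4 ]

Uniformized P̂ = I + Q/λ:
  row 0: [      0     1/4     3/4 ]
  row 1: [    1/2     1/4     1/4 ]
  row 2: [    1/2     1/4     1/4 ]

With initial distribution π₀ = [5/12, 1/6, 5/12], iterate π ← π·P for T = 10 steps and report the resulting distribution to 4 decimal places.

t=0: π = [0.4167, 0.1667, 0.4167]
t=1: π = [0.2917, 0.2500, 0.4583]
t=2: π = [0.3542, 0.2500, 0.3958]
t=3: π = [0.3229, 0.2500, 0.4271]
t=4: π = [0.3385, 0.2500, 0.4115]
t=5: π = [0.3307, 0.2500, 0.4193]
t=6: π = [0.3346, 0.2500, 0.4154]
t=7: π = [0.3327, 0.2500, 0.4173]
t=8: π = [0.3337, 0.2500, 0.4163]
t=9: π = [0.3332, 0.2500, 0.4168]
t=10: π = [0.3334, 0.2500, 0.4166]

π = [0.3334, 0.2500, 0.4166]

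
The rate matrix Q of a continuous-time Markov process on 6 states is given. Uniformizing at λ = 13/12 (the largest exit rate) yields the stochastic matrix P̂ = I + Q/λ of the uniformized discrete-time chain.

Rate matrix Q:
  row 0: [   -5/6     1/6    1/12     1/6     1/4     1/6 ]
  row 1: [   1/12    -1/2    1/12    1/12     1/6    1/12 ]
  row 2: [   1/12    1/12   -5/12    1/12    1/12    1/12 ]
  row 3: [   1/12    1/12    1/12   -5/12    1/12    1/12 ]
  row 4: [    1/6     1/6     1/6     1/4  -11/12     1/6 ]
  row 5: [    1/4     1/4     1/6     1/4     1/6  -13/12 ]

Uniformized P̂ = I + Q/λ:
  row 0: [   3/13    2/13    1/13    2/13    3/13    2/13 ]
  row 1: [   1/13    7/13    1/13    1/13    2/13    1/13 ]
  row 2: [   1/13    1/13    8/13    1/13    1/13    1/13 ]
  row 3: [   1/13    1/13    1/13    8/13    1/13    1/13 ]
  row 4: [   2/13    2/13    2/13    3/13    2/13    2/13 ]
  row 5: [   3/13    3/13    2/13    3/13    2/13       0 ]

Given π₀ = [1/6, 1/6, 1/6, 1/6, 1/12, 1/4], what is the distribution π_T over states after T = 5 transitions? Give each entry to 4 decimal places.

π = [0.1188, 0.2045, 0.2023, 0.2576, 0.1278, 0.0891]

t=0: π = [0.1667, 0.1667, 0.1667, 0.1667, 0.0833, 0.2500]
t=1: π = [0.1474, 0.2115, 0.1923, 0.2308, 0.1410, 0.0769]
t=2: π = [0.1223, 0.2086, 0.1972, 0.2461, 0.1326, 0.0932]
t=3: π = [0.1203, 0.2071, 0.2005, 0.2536, 0.1292, 0.0894]
t=4: π = [0.1191, 0.2055, 0.2017, 0.2563, 0.1282, 0.0892]
t=5: π = [0.1188, 0.2045, 0.2023, 0.2576, 0.1278, 0.0891]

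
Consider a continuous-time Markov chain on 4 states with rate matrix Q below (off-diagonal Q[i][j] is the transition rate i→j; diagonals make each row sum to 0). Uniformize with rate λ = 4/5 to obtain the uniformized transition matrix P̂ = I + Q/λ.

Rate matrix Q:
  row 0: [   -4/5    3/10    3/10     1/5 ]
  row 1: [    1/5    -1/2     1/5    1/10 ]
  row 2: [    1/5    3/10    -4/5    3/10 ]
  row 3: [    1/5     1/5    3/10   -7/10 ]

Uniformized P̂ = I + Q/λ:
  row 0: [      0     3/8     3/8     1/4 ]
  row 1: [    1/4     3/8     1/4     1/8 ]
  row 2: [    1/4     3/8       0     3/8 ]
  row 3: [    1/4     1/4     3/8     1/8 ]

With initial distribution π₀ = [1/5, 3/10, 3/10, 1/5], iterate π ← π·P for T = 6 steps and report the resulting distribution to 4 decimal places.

t=0: π = [0.2000, 0.3000, 0.3000, 0.2000]
t=1: π = [0.2000, 0.3500, 0.2250, 0.2250]
t=2: π = [0.2000, 0.3469, 0.2469, 0.2063]
t=3: π = [0.2000, 0.3492, 0.2391, 0.2117]
t=4: π = [0.2000, 0.3485, 0.2417, 0.2098]
t=5: π = [0.2000, 0.3488, 0.2408, 0.2104]
t=6: π = [0.2000, 0.3487, 0.2411, 0.2102]

π = [0.2000, 0.3487, 0.2411, 0.2102]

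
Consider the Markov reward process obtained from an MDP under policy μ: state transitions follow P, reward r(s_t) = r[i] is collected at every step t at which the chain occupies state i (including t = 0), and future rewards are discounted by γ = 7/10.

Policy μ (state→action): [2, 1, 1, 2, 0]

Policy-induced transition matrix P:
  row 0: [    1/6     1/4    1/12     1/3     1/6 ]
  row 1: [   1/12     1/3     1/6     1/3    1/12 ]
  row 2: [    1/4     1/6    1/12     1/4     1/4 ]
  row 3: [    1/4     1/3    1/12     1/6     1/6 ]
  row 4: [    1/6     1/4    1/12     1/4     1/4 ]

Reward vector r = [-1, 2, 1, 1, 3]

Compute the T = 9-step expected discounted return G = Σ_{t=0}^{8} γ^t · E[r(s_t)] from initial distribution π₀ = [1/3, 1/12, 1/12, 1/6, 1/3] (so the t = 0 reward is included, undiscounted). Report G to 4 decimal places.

t=0: π = [0.3333, 0.0833, 0.0833, 0.1667, 0.3333], E[r] = 1.0833, γ^t·E[r] = 1.083333, running G = 1.083333
t=1: π = [0.1806, 0.2639, 0.0903, 0.2708, 0.1944], E[r] = 1.2917, γ^t·E[r] = 0.904167, running G = 1.987500
t=2: π = [0.1748, 0.2870, 0.1053, 0.2645, 0.1684], E[r] = 1.2743, γ^t·E[r] = 0.624410, running G = 2.611910
t=3: π = [0.1736, 0.2872, 0.1073, 0.2664, 0.1656], E[r] = 1.2712, γ^t·E[r] = 0.436012, running G = 3.047921
t=4: π = [0.1739, 0.2872, 0.1073, 0.2662, 0.1655], E[r] = 1.2704, γ^t·E[r] = 0.305019, running G = 3.352940
t=5: π = [0.1739, 0.2872, 0.1073, 0.2662, 0.1655], E[r] = 1.2704, γ^t·E[r] = 0.213514, running G = 3.566455
t=6: π = [0.1739, 0.2872, 0.1073, 0.2662, 0.1655], E[r] = 1.2704, γ^t·E[r] = 0.149459, running G = 3.715914
t=7: π = [0.1739, 0.2872, 0.1073, 0.2662, 0.1655], E[r] = 1.2704, γ^t·E[r] = 0.104622, running G = 3.820536
t=8: π = [0.1739, 0.2872, 0.1073, 0.2662, 0.1655], E[r] = 1.2704, γ^t·E[r] = 0.073235, running G = 3.893771

G = 3.8938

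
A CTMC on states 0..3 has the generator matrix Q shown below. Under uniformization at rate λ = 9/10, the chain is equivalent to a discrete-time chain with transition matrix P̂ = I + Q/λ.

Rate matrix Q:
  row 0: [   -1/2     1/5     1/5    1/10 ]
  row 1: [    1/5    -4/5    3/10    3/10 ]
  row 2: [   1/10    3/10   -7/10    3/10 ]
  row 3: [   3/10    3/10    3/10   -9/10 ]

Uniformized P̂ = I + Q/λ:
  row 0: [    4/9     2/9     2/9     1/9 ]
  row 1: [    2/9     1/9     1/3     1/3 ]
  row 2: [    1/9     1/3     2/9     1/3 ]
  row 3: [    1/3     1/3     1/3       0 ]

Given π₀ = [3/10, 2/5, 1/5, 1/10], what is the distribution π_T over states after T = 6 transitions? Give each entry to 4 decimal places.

π = [0.2760, 0.2477, 0.2724, 0.2039]

t=0: π = [0.3000, 0.4000, 0.2000, 0.1000]
t=1: π = [0.2778, 0.2111, 0.2778, 0.2333]
t=2: π = [0.2790, 0.2556, 0.2716, 0.1938]
t=3: π = [0.2756, 0.2455, 0.2722, 0.2067]
t=4: π = [0.2762, 0.2481, 0.2725, 0.2032]
t=5: π = [0.2759, 0.2475, 0.2724, 0.2042]
t=6: π = [0.2760, 0.2477, 0.2724, 0.2039]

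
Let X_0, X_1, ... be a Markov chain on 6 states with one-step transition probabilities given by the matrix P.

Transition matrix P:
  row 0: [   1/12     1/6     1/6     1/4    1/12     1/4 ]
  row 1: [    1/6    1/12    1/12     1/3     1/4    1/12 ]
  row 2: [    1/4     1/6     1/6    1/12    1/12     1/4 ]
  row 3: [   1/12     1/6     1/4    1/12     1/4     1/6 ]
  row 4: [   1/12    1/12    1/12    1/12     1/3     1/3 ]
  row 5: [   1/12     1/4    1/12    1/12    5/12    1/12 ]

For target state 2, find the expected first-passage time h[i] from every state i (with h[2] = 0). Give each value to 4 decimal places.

h = [7.7937, 8.3654, 0.0000, 7.3138, 8.8091, 8.7499]

First-step conditioning: h[2] = 0; for i ≠ 2, h[i] = 1 + Σ_k P[i][k]·h[k].
  h[0] = 1 + 1/12·h[0] + 1/6·h[1] + 1/4·h[3] + 1/12·h[4] + 1/4·h[5]
  h[1] = 1 + 1/6·h[0] + 1/12·h[1] + 1/3·h[3] + 1/4·h[4] + 1/12·h[5]
  h[3] = 1 + 1/12·h[0] + 1/6·h[1] + 1/12·h[3] + 1/4·h[4] + 1/6·h[5]
  h[4] = 1 + 1/12·h[0] + 1/12·h[1] + 1/12·h[3] + 1/3·h[4] + 1/3·h[5]
  h[5] = 1 + 1/12·h[0] + 1/4·h[1] + 1/12·h[3] + 5/12·h[4] + 1/12·h[5]
Solving the 5×5 linear system over states ≠ 2 gives exactly h = [69567/8926, 37335/4463, 0, 65283/8926, 39315/4463, 39051/4463] (h[2] = 0 is the target).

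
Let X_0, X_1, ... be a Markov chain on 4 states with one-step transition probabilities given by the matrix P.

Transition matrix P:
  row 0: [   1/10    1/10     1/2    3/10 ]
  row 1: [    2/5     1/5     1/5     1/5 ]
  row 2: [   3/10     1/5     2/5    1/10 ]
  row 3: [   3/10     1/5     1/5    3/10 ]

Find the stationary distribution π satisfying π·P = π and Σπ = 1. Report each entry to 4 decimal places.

Balance equations π_j = Σ_i π_i·P[i][j]:
  π_0 = 1/10·π_0 + 2/5·π_1 + 3/10·π_2 + 3/10·π_3
  π_1 = 1/10·π_0 + 1/5·π_1 + 1/5·π_2 + 1/5·π_3
  π_2 = 1/2·π_0 + 1/5·π_1 + 2/5·π_2 + 1/5·π_3
  normalize: π_0 + π_1 + π_2 + π_3 = 1
Solving the linear system gives exactly π = [32/121, 21/121, 169/484, 103/484].

π = [0.2645, 0.1736, 0.3492, 0.2128]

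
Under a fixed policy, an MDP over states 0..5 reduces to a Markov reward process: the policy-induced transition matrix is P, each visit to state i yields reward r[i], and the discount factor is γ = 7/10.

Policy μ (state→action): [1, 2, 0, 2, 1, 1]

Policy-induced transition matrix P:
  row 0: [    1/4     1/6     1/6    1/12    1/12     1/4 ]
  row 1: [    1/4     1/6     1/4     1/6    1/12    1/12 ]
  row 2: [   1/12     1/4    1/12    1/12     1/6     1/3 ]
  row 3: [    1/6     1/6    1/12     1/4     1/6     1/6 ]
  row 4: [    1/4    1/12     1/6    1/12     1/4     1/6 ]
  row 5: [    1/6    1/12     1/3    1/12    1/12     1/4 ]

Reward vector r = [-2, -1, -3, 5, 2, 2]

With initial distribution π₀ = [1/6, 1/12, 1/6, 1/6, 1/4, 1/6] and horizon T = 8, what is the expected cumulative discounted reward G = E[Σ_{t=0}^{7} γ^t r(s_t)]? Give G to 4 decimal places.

G = 1.1860

t=0: π = [0.1667, 0.0833, 0.1667, 0.1667, 0.2500, 0.1667], E[r] = 0.7500, γ^t·E[r] = 0.750000, running G = 0.750000
t=1: π = [0.1944, 0.1458, 0.1736, 0.1181, 0.1528, 0.2153], E[r] = 0.2708, γ^t·E[r] = 0.189583, running G = 0.939583
t=2: π = [0.1933, 0.1505, 0.1904, 0.1152, 0.1331, 0.2176], E[r] = 0.1690, γ^t·E[r] = 0.082801, running G = 1.022384
t=3: π = [0.1905, 0.1533, 0.1900, 0.1151, 0.1310, 0.2201], E[r] = 0.1731, γ^t·E[r] = 0.059367, running G = 1.081751
t=4: π = [0.1904, 0.1532, 0.1907, 0.1153, 0.1306, 0.2198], E[r] = 0.1710, γ^t·E[r] = 0.041059, running G = 1.122810
t=5: π = [0.1903, 0.1534, 0.1906, 0.1153, 0.1306, 0.2199], E[r] = 0.1719, γ^t·E[r] = 0.028884, running G = 1.151693
t=6: π = [0.1903, 0.1533, 0.1906, 0.1153, 0.1306, 0.2198], E[r] = 0.1717, γ^t·E[r] = 0.020206, running G = 1.171899
t=7: π = [0.1903, 0.1533, 0.1906, 0.1153, 0.1306, 0.2198], E[r] = 0.1718, γ^t·E[r] = 0.014148, running G = 1.186047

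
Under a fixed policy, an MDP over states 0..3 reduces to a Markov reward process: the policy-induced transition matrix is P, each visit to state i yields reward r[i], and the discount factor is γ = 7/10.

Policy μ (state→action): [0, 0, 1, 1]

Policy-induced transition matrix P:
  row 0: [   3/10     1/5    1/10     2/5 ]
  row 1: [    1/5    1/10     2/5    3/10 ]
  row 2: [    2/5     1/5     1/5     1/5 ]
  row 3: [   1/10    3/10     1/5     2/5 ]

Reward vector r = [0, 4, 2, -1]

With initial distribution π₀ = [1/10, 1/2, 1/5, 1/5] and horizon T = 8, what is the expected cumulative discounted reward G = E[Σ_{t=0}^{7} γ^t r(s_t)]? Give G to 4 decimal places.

G = 4.2348

t=0: π = [0.1000, 0.5000, 0.2000, 0.2000], E[r] = 2.2000, γ^t·E[r] = 2.200000, running G = 2.200000
t=1: π = [0.2300, 0.1700, 0.2900, 0.3100], E[r] = 0.9500, γ^t·E[r] = 0.665000, running G = 2.865000
t=2: π = [0.2500, 0.2140, 0.2110, 0.3250], E[r] = 0.9530, γ^t·E[r] = 0.466970, running G = 3.331970
t=3: π = [0.2347, 0.2111, 0.2178, 0.3364], E[r] = 0.9436, γ^t·E[r] = 0.323655, running G = 3.655625
t=4: π = [0.2334, 0.2125, 0.2188, 0.3353], E[r] = 0.9523, γ^t·E[r] = 0.228645, running G = 3.884270
t=5: π = [0.2336, 0.2123, 0.2192, 0.3350], E[r] = 0.9525, γ^t·E[r] = 0.160079, running G = 4.044349
t=6: π = [0.2337, 0.2123, 0.2191, 0.3349], E[r] = 0.9523, γ^t·E[r] = 0.112043, running G = 4.156392
t=7: π = [0.2337, 0.2123, 0.2191, 0.3350], E[r] = 0.9523, γ^t·E[r] = 0.078425, running G = 4.234817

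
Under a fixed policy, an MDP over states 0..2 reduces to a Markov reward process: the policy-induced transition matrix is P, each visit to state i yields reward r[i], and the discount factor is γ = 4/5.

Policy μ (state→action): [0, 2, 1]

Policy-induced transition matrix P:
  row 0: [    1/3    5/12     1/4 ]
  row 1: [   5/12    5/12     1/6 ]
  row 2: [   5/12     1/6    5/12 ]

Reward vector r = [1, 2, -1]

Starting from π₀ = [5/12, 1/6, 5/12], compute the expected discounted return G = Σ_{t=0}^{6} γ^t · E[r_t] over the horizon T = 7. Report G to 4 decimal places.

t=0: π = [0.4167, 0.1667, 0.4167], E[r] = 0.3333, γ^t·E[r] = 0.333333, running G = 0.333333
t=1: π = [0.3819, 0.3125, 0.3056], E[r] = 0.7014, γ^t·E[r] = 0.561111, running G = 0.894444
t=2: π = [0.3848, 0.3403, 0.2749], E[r] = 0.7905, γ^t·E[r] = 0.505926, running G = 1.400370
t=3: π = [0.3846, 0.3479, 0.2675], E[r] = 0.8130, γ^t·E[r] = 0.416272, running G = 1.816642
t=4: π = [0.3846, 0.3498, 0.2656], E[r] = 0.8186, γ^t·E[r] = 0.335315, running G = 2.151957
t=5: π = [0.3846, 0.3503, 0.2651], E[r] = 0.8200, γ^t·E[r] = 0.268712, running G = 2.420670
t=6: π = [0.3846, 0.3504, 0.2650], E[r] = 0.8204, γ^t·E[r] = 0.215062, running G = 2.635731

G = 2.6357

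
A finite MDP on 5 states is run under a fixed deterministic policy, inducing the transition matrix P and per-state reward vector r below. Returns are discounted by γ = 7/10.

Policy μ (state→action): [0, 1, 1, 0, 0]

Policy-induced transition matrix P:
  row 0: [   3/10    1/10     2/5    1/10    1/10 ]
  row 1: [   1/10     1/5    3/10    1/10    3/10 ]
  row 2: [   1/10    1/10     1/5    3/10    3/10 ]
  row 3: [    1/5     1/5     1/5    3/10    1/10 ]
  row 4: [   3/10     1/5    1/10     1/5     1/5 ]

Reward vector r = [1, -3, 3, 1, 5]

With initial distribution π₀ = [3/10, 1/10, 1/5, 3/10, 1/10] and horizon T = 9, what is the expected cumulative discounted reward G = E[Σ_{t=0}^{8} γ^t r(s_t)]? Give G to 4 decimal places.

t=0: π = [0.3000, 0.1000, 0.2000, 0.3000, 0.1000], E[r] = 1.4000, γ^t·E[r] = 1.400000, running G = 1.400000
t=1: π = [0.2100, 0.1500, 0.2600, 0.2100, 0.1700], E[r] = 1.6000, γ^t·E[r] = 1.120000, running G = 2.520000
t=2: π = [0.1970, 0.1530, 0.2400, 0.2110, 0.1990], E[r] = 1.6640, γ^t·E[r] = 0.815360, running G = 3.335360
t=3: π = [0.2003, 0.1563, 0.2348, 0.2101, 0.1985], E[r] = 1.6384, γ^t·E[r] = 0.561971, running G = 3.897331
t=4: π = [0.2008, 0.1565, 0.2358, 0.2088, 0.1981], E[r] = 1.6380, γ^t·E[r] = 0.393284, running G = 4.290615
t=5: π = [0.2007, 0.1563, 0.2360, 0.2087, 0.1983], E[r] = 1.6397, γ^t·E[r] = 0.275589, running G = 4.566204
t=6: π = [0.2007, 0.1563, 0.2359, 0.2088, 0.1983], E[r] = 1.6397, γ^t·E[r] = 0.192910, running G = 4.759114
t=7: π = [0.2007, 0.1563, 0.2359, 0.2088, 0.1983], E[r] = 1.6396, γ^t·E[r] = 0.135032, running G = 4.894146
t=8: π = [0.2007, 0.1563, 0.2359, 0.2088, 0.1983], E[r] = 1.6397, γ^t·E[r] = 0.094523, running G = 4.988669

G = 4.9887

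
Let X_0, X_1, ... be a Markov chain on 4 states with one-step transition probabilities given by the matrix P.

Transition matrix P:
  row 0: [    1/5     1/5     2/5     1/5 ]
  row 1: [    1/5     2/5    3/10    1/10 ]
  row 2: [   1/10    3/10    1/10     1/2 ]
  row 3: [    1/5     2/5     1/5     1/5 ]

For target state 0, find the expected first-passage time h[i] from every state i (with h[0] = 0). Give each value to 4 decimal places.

h = [0.0000, 5.6566, 6.1111, 5.6061]

First-step conditioning: h[0] = 0; for i ≠ 0, h[i] = 1 + Σ_k P[i][k]·h[k].
  h[1] = 1 + 2/5·h[1] + 3/10·h[2] + 1/10·h[3]
  h[2] = 1 + 3/10·h[1] + 1/10·h[2] + 1/2·h[3]
  h[3] = 1 + 2/5·h[1] + 1/5·h[2] + 1/5·h[3]
Solving the 3×3 linear system over states ≠ 0 gives exactly h = [0, 560/99, 55/9, 185/33] (h[0] = 0 is the target).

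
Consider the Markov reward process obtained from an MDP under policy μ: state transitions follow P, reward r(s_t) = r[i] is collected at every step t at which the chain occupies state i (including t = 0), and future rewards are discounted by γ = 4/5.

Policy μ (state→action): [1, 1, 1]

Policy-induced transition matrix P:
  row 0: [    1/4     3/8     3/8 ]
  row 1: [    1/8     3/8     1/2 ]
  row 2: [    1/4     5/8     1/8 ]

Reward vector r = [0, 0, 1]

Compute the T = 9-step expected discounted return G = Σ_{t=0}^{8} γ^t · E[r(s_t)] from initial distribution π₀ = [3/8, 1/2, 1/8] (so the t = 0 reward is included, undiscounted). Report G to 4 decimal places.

t=0: π = [0.3750, 0.5000, 0.1250], E[r] = 0.1250, γ^t·E[r] = 0.125000, running G = 0.125000
t=1: π = [0.1875, 0.4063, 0.4063], E[r] = 0.4063, γ^t·E[r] = 0.325000, running G = 0.450000
t=2: π = [0.1992, 0.4766, 0.3242], E[r] = 0.3242, γ^t·E[r] = 0.207500, running G = 0.657500
t=3: π = [0.1904, 0.4561, 0.3535], E[r] = 0.3535, γ^t·E[r] = 0.181000, running G = 0.838500
t=4: π = [0.1930, 0.4634, 0.3436], E[r] = 0.3436, γ^t·E[r] = 0.140750, running G = 0.979250
t=5: π = [0.1921, 0.4609, 0.3470], E[r] = 0.3470, γ^t·E[r] = 0.113710, running G = 1.092960
t=6: π = [0.1924, 0.4618, 0.3459], E[r] = 0.3459, γ^t·E[r] = 0.090665, running G = 1.183625
t=7: π = [0.1923, 0.4615, 0.3463], E[r] = 0.3463, γ^t·E[r] = 0.072615, running G = 1.256240
t=8: π = [0.1923, 0.4616, 0.3461], E[r] = 0.3461, γ^t·E[r] = 0.058069, running G = 1.314309

G = 1.3143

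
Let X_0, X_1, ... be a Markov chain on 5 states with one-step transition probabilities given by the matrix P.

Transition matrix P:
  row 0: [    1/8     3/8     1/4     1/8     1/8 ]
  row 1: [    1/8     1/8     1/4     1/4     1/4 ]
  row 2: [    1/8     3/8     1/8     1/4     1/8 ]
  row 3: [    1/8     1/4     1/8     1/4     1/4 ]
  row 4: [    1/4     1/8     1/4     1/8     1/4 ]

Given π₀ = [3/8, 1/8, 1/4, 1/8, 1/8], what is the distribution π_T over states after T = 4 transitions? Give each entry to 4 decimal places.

π = [0.1508, 0.2381, 0.1995, 0.2053, 0.2063]

t=0: π = [0.3750, 0.1250, 0.2500, 0.1250, 0.1250]
t=1: π = [0.1406, 0.2969, 0.2031, 0.1875, 0.1719]
t=2: π = [0.1465, 0.2344, 0.2012, 0.2109, 0.2070]
t=3: π = [0.1509, 0.2383, 0.1985, 0.2058, 0.2065]
t=4: π = [0.1508, 0.2381, 0.1995, 0.2053, 0.2063]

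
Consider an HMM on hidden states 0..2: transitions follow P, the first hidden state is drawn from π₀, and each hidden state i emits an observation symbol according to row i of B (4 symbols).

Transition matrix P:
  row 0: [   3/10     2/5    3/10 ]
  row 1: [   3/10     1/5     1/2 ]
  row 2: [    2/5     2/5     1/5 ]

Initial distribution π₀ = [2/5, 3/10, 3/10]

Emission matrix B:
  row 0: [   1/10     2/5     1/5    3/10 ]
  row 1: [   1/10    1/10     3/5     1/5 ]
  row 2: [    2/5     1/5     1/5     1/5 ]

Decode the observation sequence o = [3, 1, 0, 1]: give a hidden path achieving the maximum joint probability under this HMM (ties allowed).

path = [0, 0, 2, 0]

t=0: δ = [1.200e-01, 6.000e-02, 6.000e-02]  (obs o_0=3)
t=1: δ = [1.440e-02, 4.800e-03, 7.200e-03]  ψ = [0, 0, 0]  (obs o_1=1)
t=2: δ = [4.320e-04, 5.760e-04, 1.728e-03]  ψ = [0, 0, 0]  (obs o_2=0)
t=3: δ = [2.765e-04, 6.912e-05, 6.912e-05]  ψ = [2, 2, 2]  (obs o_3=1)
backtrack: best end state = 0; path = [0, 0, 2, 0]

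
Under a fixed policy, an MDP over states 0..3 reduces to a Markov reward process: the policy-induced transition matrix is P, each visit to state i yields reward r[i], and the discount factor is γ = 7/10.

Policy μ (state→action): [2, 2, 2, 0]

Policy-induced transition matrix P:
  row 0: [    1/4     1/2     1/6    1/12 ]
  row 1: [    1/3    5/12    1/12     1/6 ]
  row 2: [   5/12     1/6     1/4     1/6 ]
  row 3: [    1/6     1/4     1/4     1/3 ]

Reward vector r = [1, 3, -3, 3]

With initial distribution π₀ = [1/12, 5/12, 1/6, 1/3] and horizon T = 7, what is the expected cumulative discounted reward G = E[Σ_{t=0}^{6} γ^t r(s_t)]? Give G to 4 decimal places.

t=0: π = [0.0833, 0.4167, 0.1667, 0.3333], E[r] = 1.8333, γ^t·E[r] = 1.833333, running G = 1.833333
t=1: π = [0.2847, 0.3264, 0.1736, 0.2153], E[r] = 1.3889, γ^t·E[r] = 0.972222, running G = 2.805556
t=2: π = [0.2882, 0.3611, 0.1719, 0.1788], E[r] = 1.3924, γ^t·E[r] = 0.682257, running G = 3.487813
t=3: π = [0.2938, 0.3679, 0.1658, 0.1725], E[r] = 1.4175, γ^t·E[r] = 0.486214, running G = 3.974027
t=4: π = [0.2939, 0.3710, 0.1642, 0.1709], E[r] = 1.4270, γ^t·E[r] = 0.342620, running G = 4.316646
t=5: π = [0.2940, 0.3716, 0.1637, 0.1707], E[r] = 1.4299, γ^t·E[r] = 0.240315, running G = 4.556961
t=6: π = [0.2940, 0.3718, 0.1636, 0.1706], E[r] = 1.4306, γ^t·E[r] = 0.168307, running G = 4.725269

G = 4.7253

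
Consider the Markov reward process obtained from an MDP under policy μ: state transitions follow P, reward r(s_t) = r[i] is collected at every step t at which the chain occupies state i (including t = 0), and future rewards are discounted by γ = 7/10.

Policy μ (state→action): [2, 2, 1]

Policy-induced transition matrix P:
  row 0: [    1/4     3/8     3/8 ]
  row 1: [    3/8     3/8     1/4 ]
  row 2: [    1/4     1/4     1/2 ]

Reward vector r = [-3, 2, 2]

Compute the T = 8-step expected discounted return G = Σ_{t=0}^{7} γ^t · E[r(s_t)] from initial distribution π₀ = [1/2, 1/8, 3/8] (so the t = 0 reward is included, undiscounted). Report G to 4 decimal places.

t=0: π = [0.5000, 0.1250, 0.3750], E[r] = -0.5000, γ^t·E[r] = -0.500000, running G = -0.500000
t=1: π = [0.2656, 0.3281, 0.4063], E[r] = 0.6719, γ^t·E[r] = 0.470313, running G = -0.029688
t=2: π = [0.2910, 0.3242, 0.3848], E[r] = 0.5449, γ^t·E[r] = 0.267012, running G = 0.237324
t=3: π = [0.2905, 0.3269, 0.3826], E[r] = 0.5474, γ^t·E[r] = 0.187746, running G = 0.425070
t=4: π = [0.2909, 0.3272, 0.3820], E[r] = 0.5457, γ^t·E[r] = 0.131019, running G = 0.556089
t=5: π = [0.2909, 0.3273, 0.3818], E[r] = 0.5455, γ^t·E[r] = 0.091684, running G = 0.647773
t=6: π = [0.2909, 0.3273, 0.3818], E[r] = 0.5455, γ^t·E[r] = 0.064173, running G = 0.711947
t=7: π = [0.2909, 0.3273, 0.3818], E[r] = 0.5455, γ^t·E[r] = 0.044921, running G = 0.756867

G = 0.7569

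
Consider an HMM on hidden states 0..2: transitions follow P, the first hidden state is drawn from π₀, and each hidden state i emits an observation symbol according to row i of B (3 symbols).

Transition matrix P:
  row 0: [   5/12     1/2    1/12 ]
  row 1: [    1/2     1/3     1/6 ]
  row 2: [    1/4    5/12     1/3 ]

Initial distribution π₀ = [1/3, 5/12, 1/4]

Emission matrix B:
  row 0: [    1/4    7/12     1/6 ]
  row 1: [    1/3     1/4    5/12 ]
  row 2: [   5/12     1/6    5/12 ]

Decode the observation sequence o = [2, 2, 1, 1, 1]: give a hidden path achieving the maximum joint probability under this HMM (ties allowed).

t=0: δ = [5.556e-02, 1.736e-01, 1.042e-01]  (obs o_0=2)
t=1: δ = [1.447e-02, 2.411e-02, 1.447e-02]  ψ = [1, 1, 2]  (obs o_1=2)
t=2: δ = [7.033e-03, 2.009e-03, 8.038e-04]  ψ = [1, 1, 2]  (obs o_2=1)
t=3: δ = [1.709e-03, 8.791e-04, 9.768e-05]  ψ = [0, 0, 0]  (obs o_3=1)
t=4: δ = [4.155e-04, 2.137e-04, 2.442e-05]  ψ = [0, 0, 1]  (obs o_4=1)
backtrack: best end state = 0; path = [1, 1, 0, 0, 0]

path = [1, 1, 0, 0, 0]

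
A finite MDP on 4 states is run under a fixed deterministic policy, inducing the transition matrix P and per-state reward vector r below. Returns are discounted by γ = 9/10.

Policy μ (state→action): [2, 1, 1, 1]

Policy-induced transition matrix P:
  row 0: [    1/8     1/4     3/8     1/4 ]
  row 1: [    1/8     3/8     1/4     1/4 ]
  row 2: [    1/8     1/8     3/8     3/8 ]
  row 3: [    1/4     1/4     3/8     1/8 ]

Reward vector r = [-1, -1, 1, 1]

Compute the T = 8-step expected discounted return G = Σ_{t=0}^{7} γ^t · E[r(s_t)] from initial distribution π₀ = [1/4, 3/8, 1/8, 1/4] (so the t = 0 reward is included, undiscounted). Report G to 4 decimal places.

t=0: π = [0.2500, 0.3750, 0.1250, 0.2500], E[r] = -0.2500, γ^t·E[r] = -0.250000, running G = -0.250000
t=1: π = [0.1563, 0.2813, 0.3281, 0.2344], E[r] = 0.1250, γ^t·E[r] = 0.112500, running G = -0.137500
t=2: π = [0.1543, 0.2441, 0.3398, 0.2617], E[r] = 0.2031, γ^t·E[r] = 0.164531, running G = 0.027031
t=3: π = [0.1577, 0.2380, 0.3445, 0.2598], E[r] = 0.2085, γ^t·E[r] = 0.151994, running G = 0.179025
t=4: π = [0.1575, 0.2367, 0.3452, 0.2606], E[r] = 0.2117, γ^t·E[r] = 0.138877, running G = 0.317902
t=5: π = [0.1576, 0.2364, 0.3454, 0.2606], E[r] = 0.2120, γ^t·E[r] = 0.125178, running G = 0.443080
t=6: π = [0.1576, 0.2364, 0.3454, 0.2606], E[r] = 0.2121, γ^t·E[r] = 0.112719, running G = 0.555798
t=7: π = [0.1576, 0.2364, 0.3455, 0.2606], E[r] = 0.2121, γ^t·E[r] = 0.101455, running G = 0.657253

G = 0.6573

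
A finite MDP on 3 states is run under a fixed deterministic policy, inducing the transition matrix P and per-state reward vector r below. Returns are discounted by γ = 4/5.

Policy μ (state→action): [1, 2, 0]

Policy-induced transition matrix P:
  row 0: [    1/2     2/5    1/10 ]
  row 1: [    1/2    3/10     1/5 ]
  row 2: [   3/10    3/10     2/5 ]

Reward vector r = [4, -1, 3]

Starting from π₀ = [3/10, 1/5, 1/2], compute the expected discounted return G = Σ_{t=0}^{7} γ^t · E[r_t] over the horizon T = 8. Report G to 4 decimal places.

G = 9.0750

t=0: π = [0.3000, 0.2000, 0.5000], E[r] = 2.5000, γ^t·E[r] = 2.500000, running G = 2.500000
t=1: π = [0.4000, 0.3300, 0.2700], E[r] = 2.0800, γ^t·E[r] = 1.664000, running G = 4.164000
t=2: π = [0.4460, 0.3400, 0.2140], E[r] = 2.0860, γ^t·E[r] = 1.335040, running G = 5.499040
t=3: π = [0.4572, 0.3446, 0.1982], E[r] = 2.0788, γ^t·E[r] = 1.064346, running G = 6.563386
t=4: π = [0.4604, 0.3457, 0.1939], E[r] = 2.0775, γ^t·E[r] = 0.850936, running G = 7.414321
t=5: π = [0.4612, 0.3460, 0.1927], E[r] = 2.0771, γ^t·E[r] = 0.680615, running G = 8.094936
t=6: π = [0.4615, 0.3461, 0.1924], E[r] = 2.0770, γ^t·E[r] = 0.544464, running G = 8.639400
t=7: π = [0.4615, 0.3461, 0.1923], E[r] = 2.0769, γ^t·E[r] = 0.435565, running G = 9.074965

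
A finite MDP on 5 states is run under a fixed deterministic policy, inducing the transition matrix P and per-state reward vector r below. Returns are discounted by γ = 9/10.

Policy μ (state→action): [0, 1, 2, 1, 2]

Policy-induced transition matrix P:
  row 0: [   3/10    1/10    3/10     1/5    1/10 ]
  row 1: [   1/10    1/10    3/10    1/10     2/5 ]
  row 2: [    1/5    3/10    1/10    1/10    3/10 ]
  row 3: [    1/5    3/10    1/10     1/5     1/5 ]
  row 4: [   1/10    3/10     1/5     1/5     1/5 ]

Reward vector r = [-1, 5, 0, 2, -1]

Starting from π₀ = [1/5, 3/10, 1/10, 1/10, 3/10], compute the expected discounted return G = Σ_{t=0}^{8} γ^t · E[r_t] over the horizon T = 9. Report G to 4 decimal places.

t=0: π = [0.2000, 0.3000, 0.1000, 0.1000, 0.3000], E[r] = 1.2000, γ^t·E[r] = 1.200000, running G = 1.200000
t=1: π = [0.1600, 0.2000, 0.2300, 0.1600, 0.2500], E[r] = 0.9100, γ^t·E[r] = 0.819000, running G = 2.019000
t=2: π = [0.1710, 0.2280, 0.1970, 0.1570, 0.2470], E[r] = 1.0360, γ^t·E[r] = 0.839160, running G = 2.858160
t=3: π = [0.1696, 0.2202, 0.2045, 0.1575, 0.2482], E[r] = 0.9982, γ^t·E[r] = 0.727688, running G = 3.585848
t=4: π = [0.1701, 0.2220, 0.2028, 0.1575, 0.2475], E[r] = 1.0076, γ^t·E[r] = 0.661093, running G = 4.246941
t=5: π = [0.1701, 0.2216, 0.2032, 0.1575, 0.2477], E[r] = 1.0051, γ^t·E[r] = 0.593529, running G = 4.840470
t=6: π = [0.1701, 0.2217, 0.2031, 0.1575, 0.2476], E[r] = 1.0057, γ^t·E[r] = 0.534480, running G = 5.374950
t=7: π = [0.1701, 0.2216, 0.2031, 0.1575, 0.2476], E[r] = 1.0056, γ^t·E[r] = 0.480964, running G = 5.855914
t=8: π = [0.1701, 0.2217, 0.2031, 0.1575, 0.2476], E[r] = 1.0056, γ^t·E[r] = 0.432881, running G = 6.288795

G = 6.2888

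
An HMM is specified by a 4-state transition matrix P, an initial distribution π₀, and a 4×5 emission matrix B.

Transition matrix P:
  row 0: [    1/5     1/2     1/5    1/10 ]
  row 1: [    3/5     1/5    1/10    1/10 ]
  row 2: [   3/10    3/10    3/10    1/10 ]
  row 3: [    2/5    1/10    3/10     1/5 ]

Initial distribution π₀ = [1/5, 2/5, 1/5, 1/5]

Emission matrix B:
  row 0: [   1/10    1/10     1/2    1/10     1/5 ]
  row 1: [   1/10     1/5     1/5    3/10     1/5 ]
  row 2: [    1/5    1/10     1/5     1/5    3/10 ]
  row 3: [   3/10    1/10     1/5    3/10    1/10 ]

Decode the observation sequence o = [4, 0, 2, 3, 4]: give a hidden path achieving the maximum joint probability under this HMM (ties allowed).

t=0: δ = [4.000e-02, 8.000e-02, 6.000e-02, 2.000e-02]  (obs o_0=4)
t=1: δ = [4.800e-03, 2.000e-03, 3.600e-03, 2.400e-03]  ψ = [1, 0, 2, 1]  (obs o_1=0)
t=2: δ = [6.000e-04, 4.800e-04, 2.160e-04, 9.600e-05]  ψ = [1, 0, 2, 0]  (obs o_2=2)
t=3: δ = [2.880e-05, 9.000e-05, 2.400e-05, 1.800e-05]  ψ = [1, 0, 0, 0]  (obs o_3=3)
t=4: δ = [1.080e-05, 3.600e-06, 2.700e-06, 9.000e-07]  ψ = [1, 1, 1, 1]  (obs o_4=4)
backtrack: best end state = 0; path = [0, 1, 0, 1, 0]

path = [0, 1, 0, 1, 0]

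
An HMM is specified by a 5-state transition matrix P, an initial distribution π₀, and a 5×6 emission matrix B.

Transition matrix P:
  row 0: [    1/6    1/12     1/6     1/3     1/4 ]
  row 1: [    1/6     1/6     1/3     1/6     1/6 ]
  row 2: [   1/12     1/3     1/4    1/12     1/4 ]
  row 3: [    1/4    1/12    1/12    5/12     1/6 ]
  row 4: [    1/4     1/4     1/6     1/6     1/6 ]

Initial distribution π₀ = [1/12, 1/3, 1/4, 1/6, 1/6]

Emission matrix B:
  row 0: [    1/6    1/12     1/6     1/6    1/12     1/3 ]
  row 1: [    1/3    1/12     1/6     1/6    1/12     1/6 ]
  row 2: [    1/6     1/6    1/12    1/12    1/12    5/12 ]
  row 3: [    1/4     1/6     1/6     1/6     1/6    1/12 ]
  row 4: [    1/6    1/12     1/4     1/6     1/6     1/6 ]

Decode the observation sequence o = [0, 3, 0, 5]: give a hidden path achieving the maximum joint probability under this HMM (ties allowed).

t=0: δ = [1.389e-02, 1.111e-01, 4.167e-02, 4.167e-02, 2.778e-02]  (obs o_0=0)
t=1: δ = [3.086e-03, 3.086e-03, 3.086e-03, 3.086e-03, 3.086e-03]  ψ = [1, 1, 1, 1, 1]  (obs o_1=3)
t=2: δ = [1.286e-04, 3.429e-04, 1.715e-04, 3.215e-04, 1.286e-04]  ψ = [3, 2, 1, 3, 0]  (obs o_2=0)
t=3: δ = [2.679e-05, 9.526e-06, 4.763e-05, 1.116e-05, 9.526e-06]  ψ = [3, 1, 1, 3, 1]  (obs o_3=5)
backtrack: best end state = 2; path = [1, 2, 1, 2]

path = [1, 2, 1, 2]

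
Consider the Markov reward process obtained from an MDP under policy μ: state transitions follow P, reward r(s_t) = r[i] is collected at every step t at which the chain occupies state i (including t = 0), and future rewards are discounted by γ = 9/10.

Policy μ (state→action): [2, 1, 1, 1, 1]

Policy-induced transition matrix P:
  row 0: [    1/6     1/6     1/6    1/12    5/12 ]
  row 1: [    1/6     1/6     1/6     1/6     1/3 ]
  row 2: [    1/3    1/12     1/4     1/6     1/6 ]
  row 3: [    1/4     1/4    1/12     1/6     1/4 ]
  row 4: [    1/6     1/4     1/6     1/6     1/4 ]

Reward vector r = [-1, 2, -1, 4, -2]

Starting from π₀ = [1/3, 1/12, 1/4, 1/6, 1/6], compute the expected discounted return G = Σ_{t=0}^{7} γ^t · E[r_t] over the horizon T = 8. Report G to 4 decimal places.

G = -0.0554

t=0: π = [0.3333, 0.0833, 0.2500, 0.1667, 0.1667], E[r] = -0.0833, γ^t·E[r] = -0.083333, running G = -0.083333
t=1: π = [0.2222, 0.1736, 0.1736, 0.1389, 0.2917], E[r] = -0.0764, γ^t·E[r] = -0.068750, running G = -0.152083
t=2: π = [0.2072, 0.1881, 0.1696, 0.1481, 0.2870], E[r] = 0.0179, γ^t·E[r] = 0.014531, running G = -0.137552
t=3: π = [0.2073, 0.1888, 0.1685, 0.1494, 0.2861], E[r] = 0.0273, γ^t·E[r] = 0.019934, running G = -0.117618
t=4: π = [0.2072, 0.1889, 0.1683, 0.1494, 0.2862], E[r] = 0.0275, γ^t·E[r] = 0.018033, running G = -0.099586
t=5: π = [0.2072, 0.1889, 0.1682, 0.1494, 0.2863], E[r] = 0.0276, γ^t·E[r] = 0.016294, running G = -0.083292
t=6: π = [0.2072, 0.1890, 0.1682, 0.1494, 0.2863], E[r] = 0.0276, γ^t·E[r] = 0.014678, running G = -0.068614
t=7: π = [0.2072, 0.1890, 0.1682, 0.1494, 0.2863], E[r] = 0.0276, γ^t·E[r] = 0.013211, running G = -0.055403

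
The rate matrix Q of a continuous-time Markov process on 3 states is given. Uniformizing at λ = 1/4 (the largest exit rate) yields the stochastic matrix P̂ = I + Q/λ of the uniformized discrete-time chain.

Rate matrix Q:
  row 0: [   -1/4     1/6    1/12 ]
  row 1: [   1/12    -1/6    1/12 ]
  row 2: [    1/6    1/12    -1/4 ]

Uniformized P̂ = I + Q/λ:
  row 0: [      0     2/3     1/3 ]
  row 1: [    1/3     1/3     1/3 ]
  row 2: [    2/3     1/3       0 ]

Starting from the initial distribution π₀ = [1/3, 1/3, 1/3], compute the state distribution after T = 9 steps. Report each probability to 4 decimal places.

π = [0.3125, 0.4375, 0.2500]

t=0: π = [0.3333, 0.3333, 0.3333]
t=1: π = [0.3333, 0.4444, 0.2222]
t=2: π = [0.2963, 0.4444, 0.2593]
t=3: π = [0.3210, 0.4321, 0.2469]
t=4: π = [0.3086, 0.4403, 0.2510]
t=5: π = [0.3141, 0.4362, 0.2497]
t=6: π = [0.3118, 0.4380, 0.2501]
t=7: π = [0.3128, 0.4373, 0.2500]
t=8: π = [0.3124, 0.4376, 0.2500]
t=9: π = [0.3125, 0.4375, 0.2500]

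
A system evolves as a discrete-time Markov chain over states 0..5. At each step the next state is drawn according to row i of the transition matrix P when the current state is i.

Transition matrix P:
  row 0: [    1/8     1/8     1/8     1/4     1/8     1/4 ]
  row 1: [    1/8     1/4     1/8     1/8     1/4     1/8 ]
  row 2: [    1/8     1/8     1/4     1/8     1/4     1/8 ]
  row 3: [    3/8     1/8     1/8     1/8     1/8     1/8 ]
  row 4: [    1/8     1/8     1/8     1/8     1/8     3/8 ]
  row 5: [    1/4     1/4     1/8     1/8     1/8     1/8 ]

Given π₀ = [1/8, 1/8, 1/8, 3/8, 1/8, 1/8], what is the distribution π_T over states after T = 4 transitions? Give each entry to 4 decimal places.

π = [0.1855, 0.1698, 0.1429, 0.1485, 0.1641, 0.1894]

t=0: π = [0.1250, 0.1250, 0.1250, 0.3750, 0.1250, 0.1250]
t=1: π = [0.2344, 0.1563, 0.1406, 0.1406, 0.1563, 0.1719]
t=2: π = [0.1816, 0.1660, 0.1426, 0.1543, 0.1621, 0.1934]
t=3: π = [0.1877, 0.1699, 0.1428, 0.1477, 0.1636, 0.1882]
t=4: π = [0.1855, 0.1698, 0.1429, 0.1485, 0.1641, 0.1894]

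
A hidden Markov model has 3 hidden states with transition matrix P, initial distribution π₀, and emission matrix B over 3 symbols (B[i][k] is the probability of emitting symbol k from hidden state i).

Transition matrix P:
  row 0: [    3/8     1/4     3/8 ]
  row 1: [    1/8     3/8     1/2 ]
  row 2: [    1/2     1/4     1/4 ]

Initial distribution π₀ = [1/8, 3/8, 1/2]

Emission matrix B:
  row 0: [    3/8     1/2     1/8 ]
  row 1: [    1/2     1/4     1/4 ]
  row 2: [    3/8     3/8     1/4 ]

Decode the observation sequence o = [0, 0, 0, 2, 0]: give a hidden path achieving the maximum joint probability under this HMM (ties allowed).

t=0: δ = [4.688e-02, 1.875e-01, 1.875e-01]  (obs o_0=0)
t=1: δ = [3.516e-02, 3.516e-02, 3.516e-02]  ψ = [2, 1, 1]  (obs o_1=0)
t=2: δ = [6.592e-03, 6.592e-03, 6.592e-03]  ψ = [2, 1, 1]  (obs o_2=0)
t=3: δ = [4.120e-04, 6.180e-04, 8.240e-04]  ψ = [2, 1, 1]  (obs o_3=2)
t=4: δ = [1.545e-04, 1.159e-04, 1.159e-04]  ψ = [2, 1, 1]  (obs o_4=0)
backtrack: best end state = 0; path = [1, 1, 1, 2, 0]

path = [1, 1, 1, 2, 0]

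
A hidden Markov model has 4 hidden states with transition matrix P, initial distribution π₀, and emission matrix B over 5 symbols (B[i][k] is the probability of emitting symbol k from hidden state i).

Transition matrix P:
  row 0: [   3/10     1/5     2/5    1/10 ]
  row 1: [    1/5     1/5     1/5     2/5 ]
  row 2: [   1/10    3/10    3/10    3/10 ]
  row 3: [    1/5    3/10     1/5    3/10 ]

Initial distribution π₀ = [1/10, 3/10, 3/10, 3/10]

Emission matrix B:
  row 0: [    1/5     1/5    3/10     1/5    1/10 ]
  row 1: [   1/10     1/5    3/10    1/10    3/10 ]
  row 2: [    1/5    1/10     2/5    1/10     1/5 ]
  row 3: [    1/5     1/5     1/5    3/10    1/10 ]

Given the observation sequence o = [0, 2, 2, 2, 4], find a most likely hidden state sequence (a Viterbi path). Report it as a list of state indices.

path = [2, 2, 2, 2, 1]

t=0: δ = [2.000e-02, 3.000e-02, 6.000e-02, 6.000e-02]  (obs o_0=0)
t=1: δ = [3.600e-03, 5.400e-03, 7.200e-03, 3.600e-03]  ψ = [3, 2, 2, 2]  (obs o_1=2)
t=2: δ = [3.240e-04, 6.480e-04, 8.640e-04, 4.320e-04]  ψ = [0, 2, 2, 1]  (obs o_2=2)
t=3: δ = [3.888e-05, 7.776e-05, 1.037e-04, 5.184e-05]  ψ = [1, 2, 2, 1]  (obs o_3=2)
t=4: δ = [1.555e-06, 9.331e-06, 6.221e-06, 3.110e-06]  ψ = [1, 2, 2, 1]  (obs o_4=4)
backtrack: best end state = 1; path = [2, 2, 2, 2, 1]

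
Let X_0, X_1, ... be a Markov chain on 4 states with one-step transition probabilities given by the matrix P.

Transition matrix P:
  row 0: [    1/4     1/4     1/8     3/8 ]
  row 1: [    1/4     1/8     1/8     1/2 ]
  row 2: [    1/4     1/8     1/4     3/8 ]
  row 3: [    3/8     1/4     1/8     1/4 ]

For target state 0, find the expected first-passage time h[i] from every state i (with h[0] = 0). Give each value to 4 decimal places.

h = [0.0000, 3.3533, 3.4012, 3.0180]

First-step conditioning: h[0] = 0; for i ≠ 0, h[i] = 1 + Σ_k P[i][k]·h[k].
  h[1] = 1 + 1/8·h[1] + 1/8·h[2] + 1/2·h[3]
  h[2] = 1 + 1/8·h[1] + 1/4·h[2] + 3/8·h[3]
  h[3] = 1 + 1/4·h[1] + 1/8·h[2] + 1/4·h[3]
Solving the 3×3 linear system over states ≠ 0 gives exactly h = [0, 560/167, 568/167, 504/167] (h[0] = 0 is the target).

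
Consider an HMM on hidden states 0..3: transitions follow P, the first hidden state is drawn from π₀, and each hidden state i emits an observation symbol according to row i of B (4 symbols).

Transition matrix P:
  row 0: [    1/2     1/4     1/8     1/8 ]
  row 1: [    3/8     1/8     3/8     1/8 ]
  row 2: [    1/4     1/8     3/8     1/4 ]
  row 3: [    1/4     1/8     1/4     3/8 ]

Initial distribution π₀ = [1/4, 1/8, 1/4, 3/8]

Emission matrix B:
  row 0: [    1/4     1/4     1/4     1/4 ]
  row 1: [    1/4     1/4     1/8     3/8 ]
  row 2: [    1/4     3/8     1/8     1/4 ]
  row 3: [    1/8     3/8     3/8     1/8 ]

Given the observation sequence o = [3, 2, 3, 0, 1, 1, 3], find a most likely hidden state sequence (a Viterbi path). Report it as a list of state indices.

t=0: δ = [6.250e-02, 4.688e-02, 6.250e-02, 4.688e-02]  (obs o_0=3)
t=1: δ = [7.812e-03, 1.953e-03, 2.930e-03, 6.592e-03]  ψ = [0, 0, 2, 3]  (obs o_1=2)
t=2: δ = [9.766e-04, 7.324e-04, 4.120e-04, 3.090e-04]  ψ = [0, 0, 3, 3]  (obs o_2=3)
t=3: δ = [1.221e-04, 6.104e-05, 6.866e-05, 1.526e-05]  ψ = [0, 0, 1, 0]  (obs o_3=0)
t=4: δ = [1.526e-05, 7.629e-06, 9.656e-06, 6.437e-06]  ψ = [0, 0, 2, 2]  (obs o_4=1)
t=5: δ = [1.907e-06, 9.537e-07, 1.358e-06, 9.052e-07]  ψ = [0, 0, 2, 2]  (obs o_5=1)
t=6: δ = [2.384e-07, 1.788e-07, 1.273e-07, 4.243e-08]  ψ = [0, 0, 2, 2]  (obs o_6=3)
backtrack: best end state = 0; path = [0, 0, 0, 0, 0, 0, 0]

path = [0, 0, 0, 0, 0, 0, 0]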